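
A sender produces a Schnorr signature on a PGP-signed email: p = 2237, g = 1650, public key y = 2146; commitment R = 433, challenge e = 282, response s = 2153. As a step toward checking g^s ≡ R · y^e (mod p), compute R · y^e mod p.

Squares mod 2237: 2146^1≡2146, 2146^2≡1570, 2146^4≡1963, 2146^8≡1255, 2146^16≡177, 2146^32≡11, 2146^64≡121, 2146^128≡1219, 2146^256≡593
282 = 256 + 16 + 8 + 2, so 2146^282 ≡ 593·177·1255·1570 ≡ 1271 (mod 2237)
R · y^e ≡ 433·1271 = 550343 ≡ 41 (mod 2237)

41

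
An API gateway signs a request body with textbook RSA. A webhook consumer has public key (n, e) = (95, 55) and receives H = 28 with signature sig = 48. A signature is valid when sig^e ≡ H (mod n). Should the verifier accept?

sig^55 mod 95 = 67
sig^55 mod 95 = 67, but H = 28.

reject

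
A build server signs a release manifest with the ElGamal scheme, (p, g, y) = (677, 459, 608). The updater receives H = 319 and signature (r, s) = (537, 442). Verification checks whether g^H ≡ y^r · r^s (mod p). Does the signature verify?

does not verify

Left side g^H mod p:
Squares mod 677: 459^1≡459, 459^2≡134, 459^4≡354, 459^8≡71, 459^16≡302, 459^32≡486, 459^64≡600, 459^128≡513, 459^256≡493
319 = 256 + 32 + 16 + 8 + 4 + 2 + 1, so 459^319 ≡ 493·486·302·71·354·134·459 ≡ 494 (mod 677)
Right side y^r · r^s mod p:
Squares mod 677: 608^1≡608, 608^2≡22, 608^4≡484, 608^8≡14, 608^16≡196, 608^32≡504, 608^64≡141, 608^128≡248, 608^256≡574, 608^512≡454
537 = 512 + 16 + 8 + 1, so 608^537 ≡ 454·196·14·608 ≡ 146 (mod 677)
Squares mod 677: 537^1≡537, 537^2≡644, 537^4≡412, 537^8≡494, 537^16≡316, 537^32≡337, 537^64≡510, 537^128≡132, 537^256≡499
442 = 256 + 128 + 32 + 16 + 8 + 2, so 537^442 ≡ 499·132·337·316·494·644 ≡ 533 (mod 677)
146·533 = 77818 ≡ 640 (mod 677)
494 ≠ 640, so verification fails.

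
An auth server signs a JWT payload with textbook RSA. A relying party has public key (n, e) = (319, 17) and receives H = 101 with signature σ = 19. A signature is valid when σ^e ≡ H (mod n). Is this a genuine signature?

genuine

σ^2 ≡ 19^2 = 361 ≡ 42
σ^4 ≡ 42^2 = 1764 ≡ 169
σ^8 ≡ 169^2 = 28561 ≡ 170
σ^16 ≡ 170^2 = 28900 ≡ 190
17 = 16 + 1, so σ^17 ≡ 190·19 ≡ 101 (mod 319)
101 = H, so the signature checks out.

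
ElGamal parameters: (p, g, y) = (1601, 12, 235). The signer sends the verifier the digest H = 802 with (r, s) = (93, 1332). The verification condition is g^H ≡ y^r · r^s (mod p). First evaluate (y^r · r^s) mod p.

Squares mod 1601: 235^1≡235, 235^2≡791, 235^4≡1291, 235^8≡40, 235^16≡1600, 235^32≡1, 235^64≡1
93 = 64 + 16 + 8 + 4 + 1, so 235^93 ≡ 1·1600·40·1291·235 ≡ 180 (mod 1601)
Squares mod 1601: 93^1≡93, 93^2≡644, 93^4≡77, 93^8≡1126, 93^16≡1485, 93^32≡648, 93^64≡442, 93^128≡42, 93^256≡163, 93^512≡953, 93^1024≡442
1332 = 1024 + 256 + 32 + 16 + 4, so 93^1332 ≡ 442·163·648·1485·77 ≡ 1280 (mod 1601)
y^r · r^s ≡ 180·1280 = 230400 ≡ 1457 (mod 1601)

1457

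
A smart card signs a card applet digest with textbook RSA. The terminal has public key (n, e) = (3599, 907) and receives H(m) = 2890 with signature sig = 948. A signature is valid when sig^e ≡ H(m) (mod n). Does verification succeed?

sig^2 ≡ 948^2 = 898704 ≡ 2553
sig^4 ≡ 2553^2 = 6517809 ≡ 20
sig^8 ≡ 20^2 = 400
sig^16 ≡ 400^2 = 160000 ≡ 1644
sig^32 ≡ 1644^2 = 2702736 ≡ 3486
sig^64 ≡ 3486^2 = 12152196 ≡ 1972
sig^128 ≡ 1972^2 = 3888784 ≡ 1864
sig^256 ≡ 1864^2 = 3474496 ≡ 1461
sig^512 ≡ 1461^2 = 2134521 ≡ 314
907 = 512 + 256 + 128 + 8 + 2 + 1, so sig^907 ≡ 314·1461·1864·400·2553·948 ≡ 282 (mod 3599)
sig^907 mod 3599 = 282, but H(m) = 2890.

fails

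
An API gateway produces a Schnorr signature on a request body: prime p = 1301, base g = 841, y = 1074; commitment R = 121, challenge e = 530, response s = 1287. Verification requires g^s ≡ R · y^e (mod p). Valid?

yes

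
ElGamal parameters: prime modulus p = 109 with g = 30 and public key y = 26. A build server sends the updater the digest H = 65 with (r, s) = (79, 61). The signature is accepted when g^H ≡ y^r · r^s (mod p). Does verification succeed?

fails

Left side g^H mod p:
Squares mod 109: 30^1≡30, 30^2≡28, 30^4≡21, 30^8≡5, 30^16≡25, 30^32≡80, 30^64≡78
65 = 64 + 1, so 30^65 ≡ 78·30 ≡ 51 (mod 109)
Right side y^r · r^s mod p:
Squares mod 109: 26^1≡26, 26^2≡22, 26^4≡48, 26^8≡15, 26^16≡7, 26^32≡49, 26^64≡3
79 = 64 + 8 + 4 + 2 + 1, so 26^79 ≡ 3·15·48·22·26 ≡ 5 (mod 109)
Squares mod 109: 79^1≡79, 79^2≡28, 79^4≡21, 79^8≡5, 79^16≡25, 79^32≡80
61 = 32 + 16 + 8 + 4 + 1, so 79^61 ≡ 80·25·5·21·79 ≡ 91 (mod 109)
5·91 = 455 ≡ 19 (mod 109)
51 ≠ 19, so verification fails.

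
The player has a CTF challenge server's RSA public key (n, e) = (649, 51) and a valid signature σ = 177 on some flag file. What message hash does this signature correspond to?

Squares mod 649: σ^1≡177, σ^2≡177, σ^4≡177, σ^8≡177, σ^16≡177, σ^32≡177
51 = 32 + 16 + 2 + 1, so σ^51 ≡ 177·177·177·177 ≡ 177 (mod 649)

177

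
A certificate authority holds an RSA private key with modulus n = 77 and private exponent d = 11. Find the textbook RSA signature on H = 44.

H^2 ≡ 44^2 = 1936 ≡ 11
H^4 ≡ 11^2 = 121 ≡ 44
H^8 ≡ 44^2 = 1936 ≡ 11
11 = 8 + 2 + 1, so H^11 ≡ 11·11·44 ≡ 11 (mod 77)

11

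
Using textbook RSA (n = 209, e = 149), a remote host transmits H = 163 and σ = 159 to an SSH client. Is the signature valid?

valid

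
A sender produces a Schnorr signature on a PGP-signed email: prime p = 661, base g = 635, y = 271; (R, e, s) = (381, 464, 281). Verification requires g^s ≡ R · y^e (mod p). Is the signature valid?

valid

g^s mod p:
635^2 = 403225 ≡ 15
635^4 ≡ 15^2 = 225
635^8 ≡ 225^2 = 50625 ≡ 389
635^16 ≡ 389^2 = 151321 ≡ 613
635^32 ≡ 613^2 = 375769 ≡ 321
635^64 ≡ 321^2 = 103041 ≡ 586
635^128 ≡ 586^2 = 343396 ≡ 337
635^256 ≡ 337^2 = 113569 ≡ 538
281 = 256 + 16 + 8 + 1, so 635^281 ≡ 538·613·389·635 ≡ 362 (mod 661)
R · y^e mod p:
271^2 = 73441 ≡ 70
271^4 ≡ 70^2 = 4900 ≡ 273
271^8 ≡ 273^2 = 74529 ≡ 497
271^16 ≡ 497^2 = 247009 ≡ 456
271^32 ≡ 456^2 = 207936 ≡ 382
271^64 ≡ 382^2 = 145924 ≡ 504
271^128 ≡ 504^2 = 254016 ≡ 192
271^256 ≡ 192^2 = 36864 ≡ 509
464 = 256 + 128 + 64 + 16, so 271^464 ≡ 509·192·504·456 ≡ 570 (mod 661)
381·570 = 217170 ≡ 362 (mod 661)
362 ≡ 362 (mod 661); signature holds.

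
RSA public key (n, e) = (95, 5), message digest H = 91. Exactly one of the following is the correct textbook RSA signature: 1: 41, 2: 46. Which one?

1

Candidate 1: 41^2 = 1681 ≡ 66; 41^4 ≡ 66^2 = 4356 ≡ 81; 5 = 4 + 1, so 41^5 ≡ 81·41 ≡ 91 (mod 95)
  → matches H = 91
Candidate 2: 46^2 = 2116 ≡ 26; 46^4 ≡ 26^2 = 676 ≡ 11; 5 = 4 + 1, so 46^5 ≡ 11·46 ≡ 31 (mod 95)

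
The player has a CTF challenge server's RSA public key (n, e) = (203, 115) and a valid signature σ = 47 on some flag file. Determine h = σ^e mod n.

61

Squares mod 203: σ^1≡47, σ^2≡179, σ^4≡170, σ^8≡74, σ^16≡198, σ^32≡25, σ^64≡16
115 = 64 + 32 + 16 + 2 + 1, so σ^115 ≡ 16·25·198·179·47 ≡ 61 (mod 203)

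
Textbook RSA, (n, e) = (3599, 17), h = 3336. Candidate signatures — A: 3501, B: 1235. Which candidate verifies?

B

Candidate A: Squares mod 3599: 3501^1≡3501, 3501^2≡2406, 3501^4≡1644, 3501^8≡3486, 3501^16≡1972; 17 = 16 + 1, so 3501^17 ≡ 1972·3501 ≡ 1090 (mod 3599)
Candidate B: Squares mod 3599: 1235^1≡1235, 1235^2≡2848, 1235^4≡2557, 1235^8≡2465, 1235^16≡1113; 17 = 16 + 1, so 1235^17 ≡ 1113·1235 ≡ 3336 (mod 3599)
  → matches h = 3336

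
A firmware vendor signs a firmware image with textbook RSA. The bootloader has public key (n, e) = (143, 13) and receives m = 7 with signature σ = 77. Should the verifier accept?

reject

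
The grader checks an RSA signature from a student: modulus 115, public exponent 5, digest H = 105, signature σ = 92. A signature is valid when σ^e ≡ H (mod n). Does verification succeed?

fails

σ^5 mod 115 = 92
σ^5 mod 115 = 92, but H = 105.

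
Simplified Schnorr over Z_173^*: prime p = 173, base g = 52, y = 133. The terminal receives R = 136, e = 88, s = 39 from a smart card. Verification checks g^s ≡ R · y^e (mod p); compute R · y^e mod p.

139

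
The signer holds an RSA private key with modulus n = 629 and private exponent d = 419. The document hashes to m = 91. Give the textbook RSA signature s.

m^2 ≡ 91^2 = 8281 ≡ 104
m^4 ≡ 104^2 = 10816 ≡ 123
m^8 ≡ 123^2 = 15129 ≡ 33
m^16 ≡ 33^2 = 1089 ≡ 460
m^32 ≡ 460^2 = 211600 ≡ 256
m^64 ≡ 256^2 = 65536 ≡ 120
m^128 ≡ 120^2 = 14400 ≡ 562
m^256 ≡ 562^2 = 315844 ≡ 86
419 = 256 + 128 + 32 + 2 + 1, so m^419 ≡ 86·562·256·104·91 ≡ 573 (mod 629)

573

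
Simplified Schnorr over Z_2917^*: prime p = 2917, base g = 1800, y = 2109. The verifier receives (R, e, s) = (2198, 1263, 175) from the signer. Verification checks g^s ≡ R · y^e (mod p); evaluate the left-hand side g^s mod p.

1800^2 = 3240000 ≡ 2130
1800^4 ≡ 2130^2 = 4536900 ≡ 965
1800^8 ≡ 965^2 = 931225 ≡ 702
1800^16 ≡ 702^2 = 492804 ≡ 2748
1800^32 ≡ 2748^2 = 7551504 ≡ 2308
1800^64 ≡ 2308^2 = 5326864 ≡ 422
1800^128 ≡ 422^2 = 178084 ≡ 147
175 = 128 + 32 + 8 + 4 + 2 + 1, so 1800^175 ≡ 147·2308·702·965·2130·1800 ≡ 1419 (mod 2917)

1419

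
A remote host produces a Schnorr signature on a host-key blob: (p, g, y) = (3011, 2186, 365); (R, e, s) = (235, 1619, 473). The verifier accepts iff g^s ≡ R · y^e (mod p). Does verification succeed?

passes

g^s mod p:
2186^2 = 4778596 ≡ 139
2186^4 ≡ 139^2 = 19321 ≡ 1255
2186^8 ≡ 1255^2 = 1575025 ≡ 272
2186^16 ≡ 272^2 = 73984 ≡ 1720
2186^32 ≡ 1720^2 = 2958400 ≡ 1598
2186^64 ≡ 1598^2 = 2553604 ≡ 276
2186^128 ≡ 276^2 = 76176 ≡ 901
2186^256 ≡ 901^2 = 811801 ≡ 1842
473 = 256 + 128 + 64 + 16 + 8 + 1, so 2186^473 ≡ 1842·901·276·1720·272·2186 ≡ 2437 (mod 3011)
R · y^e mod p:
365^2 = 133225 ≡ 741
365^4 ≡ 741^2 = 549081 ≡ 1079
365^8 ≡ 1079^2 = 1164241 ≡ 1995
365^16 ≡ 1995^2 = 3980025 ≡ 2494
365^32 ≡ 2494^2 = 6220036 ≡ 2321
365^64 ≡ 2321^2 = 5387041 ≡ 362
365^128 ≡ 362^2 = 131044 ≡ 1571
365^256 ≡ 1571^2 = 2468041 ≡ 2032
365^512 ≡ 2032^2 = 4129024 ≡ 943
365^1024 ≡ 943^2 = 889249 ≡ 1004
1619 = 1024 + 512 + 64 + 16 + 2 + 1, so 365^1619 ≡ 1004·943·362·2494·741·365 ≡ 241 (mod 3011)
235·241 = 56635 ≡ 2437 (mod 3011)
2437 ≡ 2437 (mod 3011); signature holds.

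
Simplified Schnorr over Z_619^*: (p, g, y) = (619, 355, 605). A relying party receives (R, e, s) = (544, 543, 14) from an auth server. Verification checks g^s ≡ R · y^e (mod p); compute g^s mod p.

587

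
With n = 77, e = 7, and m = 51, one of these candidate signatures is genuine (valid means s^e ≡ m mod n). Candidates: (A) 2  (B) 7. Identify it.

A

Candidate A: 2^2 = 4; 2^4 ≡ 4^2 = 16; 7 = 4 + 2 + 1, so 2^7 ≡ 16·4·2 ≡ 51 (mod 77)
  → matches m = 51
Candidate B: 7^2 = 49; 7^4 ≡ 49^2 = 2401 ≡ 14; 7 = 4 + 2 + 1, so 7^7 ≡ 14·49·7 ≡ 28 (mod 77)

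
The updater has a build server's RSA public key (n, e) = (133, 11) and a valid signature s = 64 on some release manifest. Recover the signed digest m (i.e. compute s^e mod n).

s^11 mod 133 = 106

106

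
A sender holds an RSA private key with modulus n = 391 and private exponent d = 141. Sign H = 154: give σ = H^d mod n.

307

H^2 ≡ 154^2 = 23716 ≡ 256
H^4 ≡ 256^2 = 65536 ≡ 239
H^8 ≡ 239^2 = 57121 ≡ 35
H^16 ≡ 35^2 = 1225 ≡ 52
H^32 ≡ 52^2 = 2704 ≡ 358
H^64 ≡ 358^2 = 128164 ≡ 307
H^128 ≡ 307^2 = 94249 ≡ 18
141 = 128 + 8 + 4 + 1, so H^141 ≡ 18·35·239·154 ≡ 307 (mod 391)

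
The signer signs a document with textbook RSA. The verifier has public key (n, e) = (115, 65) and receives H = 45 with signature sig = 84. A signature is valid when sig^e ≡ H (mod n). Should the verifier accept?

Squares mod 115: sig^1≡84, sig^2≡41, sig^4≡71, sig^8≡96, sig^16≡16, sig^32≡26, sig^64≡101
65 = 64 + 1, so sig^65 ≡ 101·84 ≡ 89 (mod 115)
89 ≠ 45, so verification fails.

reject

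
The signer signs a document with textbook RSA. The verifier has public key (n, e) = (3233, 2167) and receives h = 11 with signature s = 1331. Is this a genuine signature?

genuine

s^2 ≡ 1331^2 = 1771561 ≡ 3110
s^4 ≡ 3110^2 = 9672100 ≡ 2197
s^8 ≡ 2197^2 = 4826809 ≡ 3173
s^16 ≡ 3173^2 = 10067929 ≡ 367
s^32 ≡ 367^2 = 134689 ≡ 2136
s^64 ≡ 2136^2 = 4562496 ≡ 733
s^128 ≡ 733^2 = 537289 ≡ 611
s^256 ≡ 611^2 = 373321 ≡ 1526
s^512 ≡ 1526^2 = 2328676 ≡ 916
s^1024 ≡ 916^2 = 839056 ≡ 1709
s^2048 ≡ 1709^2 = 2920681 ≡ 1282
2167 = 2048 + 64 + 32 + 16 + 4 + 2 + 1, so s^2167 ≡ 1282·733·2136·367·2197·3110·1331 ≡ 11 (mod 3233)
s^2167 mod 3233 = 11 matches h.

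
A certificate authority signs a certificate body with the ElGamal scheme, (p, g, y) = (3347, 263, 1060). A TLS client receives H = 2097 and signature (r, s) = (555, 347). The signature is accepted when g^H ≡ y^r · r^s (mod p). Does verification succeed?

Left side g^H mod p:
263^2 = 69169 ≡ 2229
263^4 ≡ 2229^2 = 4968441 ≡ 1493
263^8 ≡ 1493^2 = 2229049 ≡ 3294
263^16 ≡ 3294^2 = 10850436 ≡ 2809
263^32 ≡ 2809^2 = 7890481 ≡ 1602
263^64 ≡ 1602^2 = 2566404 ≡ 2602
263^128 ≡ 2602^2 = 6770404 ≡ 2770
263^256 ≡ 2770^2 = 7672900 ≡ 1576
263^512 ≡ 1576^2 = 2483776 ≡ 302
263^1024 ≡ 302^2 = 91204 ≡ 835
263^2048 ≡ 835^2 = 697225 ≡ 1049
2097 = 2048 + 32 + 16 + 1, so 263^2097 ≡ 1049·1602·2809·263 ≡ 1468 (mod 3347)
Right side y^r · r^s mod p:
1060^2 = 1123600 ≡ 2355
1060^4 ≡ 2355^2 = 5546025 ≡ 46
1060^8 ≡ 46^2 = 2116
1060^16 ≡ 2116^2 = 4477456 ≡ 2517
1060^32 ≡ 2517^2 = 6335289 ≡ 2765
1060^64 ≡ 2765^2 = 7645225 ≡ 677
1060^128 ≡ 677^2 = 458329 ≡ 3137
1060^256 ≡ 3137^2 = 9840769 ≡ 589
1060^512 ≡ 589^2 = 346921 ≡ 2180
555 = 512 + 32 + 8 + 2 + 1, so 1060^555 ≡ 2180·2765·2116·2355·1060 ≡ 1051 (mod 3347)
555^2 = 308025 ≡ 101
555^4 ≡ 101^2 = 10201 ≡ 160
555^8 ≡ 160^2 = 25600 ≡ 2171
555^16 ≡ 2171^2 = 4713241 ≡ 665
555^32 ≡ 665^2 = 442225 ≡ 421
555^64 ≡ 421^2 = 177241 ≡ 3197
555^128 ≡ 3197^2 = 10220809 ≡ 2418
555^256 ≡ 2418^2 = 5846724 ≡ 2862
347 = 256 + 64 + 16 + 8 + 2 + 1, so 555^347 ≡ 2862·3197·665·2171·101·555 ≡ 1323 (mod 3347)
1051·1323 = 1390473 ≡ 1468 (mod 3347)
1468 ≡ 1468 (mod 3347), so the signature is genuine.

passes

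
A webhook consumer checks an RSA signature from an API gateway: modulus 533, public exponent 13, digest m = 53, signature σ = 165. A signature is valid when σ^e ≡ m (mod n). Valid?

no

σ^2 ≡ 165^2 = 27225 ≡ 42
σ^4 ≡ 42^2 = 1764 ≡ 165
σ^8 ≡ 165^2 = 27225 ≡ 42
13 = 8 + 4 + 1, so σ^13 ≡ 42·165·165 ≡ 165 (mod 533)
σ^13 mod 533 = 165, but m = 53.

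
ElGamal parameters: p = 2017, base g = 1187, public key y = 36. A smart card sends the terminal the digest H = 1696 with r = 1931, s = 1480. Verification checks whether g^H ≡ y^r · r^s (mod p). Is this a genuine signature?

genuine

Left side g^H mod p:
1187^1696 mod 2017 = 1130
Right side y^r · r^s mod p:
36^1931 mod 2017 = 384
1931^1480 mod 2017 = 1127
384·1127 = 432768 ≡ 1130 (mod 2017)
1130 ≡ 1130 (mod 2017), so the signature is genuine.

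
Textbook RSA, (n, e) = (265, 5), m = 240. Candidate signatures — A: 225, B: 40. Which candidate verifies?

Candidate A: 225^2 = 50625 ≡ 10; 225^4 ≡ 10^2 = 100; 5 = 4 + 1, so 225^5 ≡ 100·225 ≡ 240 (mod 265)
  → matches m = 240
Candidate B: 40^2 = 1600 ≡ 10; 40^4 ≡ 10^2 = 100; 5 = 4 + 1, so 40^5 ≡ 100·40 ≡ 25 (mod 265)

A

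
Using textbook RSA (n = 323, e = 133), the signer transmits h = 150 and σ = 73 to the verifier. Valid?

yes

Squares mod 323: σ^1≡73, σ^2≡161, σ^4≡81, σ^8≡101, σ^16≡188, σ^32≡137, σ^64≡35, σ^128≡256
133 = 128 + 4 + 1, so σ^133 ≡ 256·81·73 ≡ 150 (mod 323)
σ^133 mod 323 = 150 matches h.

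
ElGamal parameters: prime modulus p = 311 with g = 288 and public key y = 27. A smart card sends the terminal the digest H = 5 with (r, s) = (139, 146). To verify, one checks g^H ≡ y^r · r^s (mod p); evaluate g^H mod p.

113

288^2 = 82944 ≡ 218
288^4 ≡ 218^2 = 47524 ≡ 252
5 = 4 + 1, so 288^5 ≡ 252·288 ≡ 113 (mod 311)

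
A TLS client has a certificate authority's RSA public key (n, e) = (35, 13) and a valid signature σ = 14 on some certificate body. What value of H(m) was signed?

σ^2 ≡ 14^2 = 196 ≡ 21
σ^4 ≡ 21^2 = 441 ≡ 21
σ^8 ≡ 21^2 = 441 ≡ 21
13 = 8 + 4 + 1, so σ^13 ≡ 21·21·14 ≡ 14 (mod 35)

14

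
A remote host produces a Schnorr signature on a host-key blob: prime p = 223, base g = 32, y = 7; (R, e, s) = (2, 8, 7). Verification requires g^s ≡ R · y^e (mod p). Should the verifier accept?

g^s mod p:
Squares mod 223: 32^1≡32, 32^2≡132, 32^4≡30
7 = 4 + 2 + 1, so 32^7 ≡ 30·132·32 ≡ 56 (mod 223)
R · y^e mod p:
Squares mod 223: 7^1≡7, 7^2≡49, 7^4≡171, 7^8≡28
7^8 ≡ 28 (mod 223)
2·28 = 56 ≡ 56 (mod 223)
56 ≡ 56 (mod 223); signature holds.

accept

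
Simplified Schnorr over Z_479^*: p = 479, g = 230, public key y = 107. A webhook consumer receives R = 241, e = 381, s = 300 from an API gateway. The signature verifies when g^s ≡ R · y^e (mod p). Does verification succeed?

passes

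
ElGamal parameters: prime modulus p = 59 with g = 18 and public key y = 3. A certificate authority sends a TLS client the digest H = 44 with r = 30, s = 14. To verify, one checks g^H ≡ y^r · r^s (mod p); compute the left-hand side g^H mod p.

18^2 = 324 ≡ 29
18^4 ≡ 29^2 = 841 ≡ 15
18^8 ≡ 15^2 = 225 ≡ 48
18^16 ≡ 48^2 = 2304 ≡ 3
18^32 ≡ 3^2 = 9
44 = 32 + 8 + 4, so 18^44 ≡ 9·48·15 ≡ 49 (mod 59)

49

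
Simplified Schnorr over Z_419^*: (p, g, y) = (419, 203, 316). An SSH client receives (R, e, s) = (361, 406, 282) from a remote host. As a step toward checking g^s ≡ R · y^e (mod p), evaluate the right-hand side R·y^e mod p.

286

316^406 mod 419 = 154
R · y^e ≡ 361·154 = 55594 ≡ 286 (mod 419)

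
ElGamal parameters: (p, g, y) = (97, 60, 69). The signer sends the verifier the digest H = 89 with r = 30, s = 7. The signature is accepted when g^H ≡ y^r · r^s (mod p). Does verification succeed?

fails

Left side g^H mod p:
Squares mod 97: 60^1≡60, 60^2≡11, 60^4≡24, 60^8≡91, 60^16≡36, 60^32≡35, 60^64≡61
89 = 64 + 16 + 8 + 1, so 60^89 ≡ 61·36·91·60 ≡ 87 (mod 97)
Right side y^r · r^s mod p:
Squares mod 97: 69^1≡69, 69^2≡8, 69^4≡64, 69^8≡22, 69^16≡96
30 = 16 + 8 + 4 + 2, so 69^30 ≡ 96·22·64·8 ≡ 85 (mod 97)
Squares mod 97: 30^1≡30, 30^2≡27, 30^4≡50
7 = 4 + 2 + 1, so 30^7 ≡ 50·27·30 ≡ 51 (mod 97)
85·51 = 4335 ≡ 67 (mod 97)
87 ≠ 67, so verification fails.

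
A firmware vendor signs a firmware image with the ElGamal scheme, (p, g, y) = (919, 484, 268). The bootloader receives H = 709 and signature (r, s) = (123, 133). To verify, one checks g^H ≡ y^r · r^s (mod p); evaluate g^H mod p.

Squares mod 919: 484^1≡484, 484^2≡830, 484^4≡569, 484^8≡273, 484^16≡90, 484^32≡748, 484^64≡752, 484^128≡319, 484^256≡671, 484^512≡850
709 = 512 + 128 + 64 + 4 + 1, so 484^709 ≡ 850·319·752·569·484 ≡ 845 (mod 919)

845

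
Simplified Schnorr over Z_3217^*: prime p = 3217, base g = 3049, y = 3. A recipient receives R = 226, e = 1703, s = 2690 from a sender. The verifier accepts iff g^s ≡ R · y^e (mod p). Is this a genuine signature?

g^s mod p:
3049^2690 mod 3217 = 2287
R · y^e mod p:
3^1703 mod 3217 = 1206
226·1206 = 272556 ≡ 2328 (mod 3217)
2287 ≠ 2328; the check fails.

forged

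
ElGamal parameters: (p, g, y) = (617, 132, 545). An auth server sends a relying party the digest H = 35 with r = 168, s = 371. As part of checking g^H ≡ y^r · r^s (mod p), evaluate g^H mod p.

Squares mod 617: 132^1≡132, 132^2≡148, 132^4≡309, 132^8≡463, 132^16≡270, 132^32≡94
35 = 32 + 2 + 1, so 132^35 ≡ 94·148·132 ≡ 192 (mod 617)

192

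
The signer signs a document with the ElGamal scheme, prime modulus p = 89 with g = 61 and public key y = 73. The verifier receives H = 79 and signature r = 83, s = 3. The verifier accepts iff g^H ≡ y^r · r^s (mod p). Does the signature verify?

verifies

Left side g^H mod p:
61^2 = 3721 ≡ 72
61^4 ≡ 72^2 = 5184 ≡ 22
61^8 ≡ 22^2 = 484 ≡ 39
61^16 ≡ 39^2 = 1521 ≡ 8
61^32 ≡ 8^2 = 64
61^64 ≡ 64^2 = 4096 ≡ 2
79 = 64 + 8 + 4 + 2 + 1, so 61^79 ≡ 2·39·22·72·61 ≡ 63 (mod 89)
Right side y^r · r^s mod p:
73^2 = 5329 ≡ 78
73^4 ≡ 78^2 = 6084 ≡ 32
73^8 ≡ 32^2 = 1024 ≡ 45
73^16 ≡ 45^2 = 2025 ≡ 67
73^32 ≡ 67^2 = 4489 ≡ 39
73^64 ≡ 39^2 = 1521 ≡ 8
83 = 64 + 16 + 2 + 1, so 73^83 ≡ 8·67·78·73 ≡ 85 (mod 89)
83^2 = 6889 ≡ 36
3 = 2 + 1, so 83^3 ≡ 36·83 ≡ 51 (mod 89)
85·51 = 4335 ≡ 63 (mod 89)
63 ≡ 63 (mod 89), so the signature is genuine.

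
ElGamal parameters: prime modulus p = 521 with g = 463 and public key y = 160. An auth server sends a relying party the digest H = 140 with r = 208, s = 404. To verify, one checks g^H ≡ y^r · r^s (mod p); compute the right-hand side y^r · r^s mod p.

255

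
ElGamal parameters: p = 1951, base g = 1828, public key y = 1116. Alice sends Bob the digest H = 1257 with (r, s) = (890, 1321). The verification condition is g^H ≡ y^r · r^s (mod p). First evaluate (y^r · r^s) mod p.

1116^2 = 1245456 ≡ 718
1116^4 ≡ 718^2 = 515524 ≡ 460
1116^8 ≡ 460^2 = 211600 ≡ 892
1116^16 ≡ 892^2 = 795664 ≡ 1607
1116^32 ≡ 1607^2 = 2582449 ≡ 1276
1116^64 ≡ 1276^2 = 1628176 ≡ 1042
1116^128 ≡ 1042^2 = 1085764 ≡ 1008
1116^256 ≡ 1008^2 = 1016064 ≡ 1544
1116^512 ≡ 1544^2 = 2383936 ≡ 1765
890 = 512 + 256 + 64 + 32 + 16 + 8 + 2, so 1116^890 ≡ 1765·1544·1042·1276·1607·892·718 ≡ 1746 (mod 1951)
890^2 = 792100 ≡ 1945
890^4 ≡ 1945^2 = 3783025 ≡ 36
890^8 ≡ 36^2 = 1296
890^16 ≡ 1296^2 = 1679616 ≡ 1756
890^32 ≡ 1756^2 = 3083536 ≡ 956
890^64 ≡ 956^2 = 913936 ≡ 868
890^128 ≡ 868^2 = 753424 ≡ 338
890^256 ≡ 338^2 = 114244 ≡ 1086
890^512 ≡ 1086^2 = 1179396 ≡ 992
890^1024 ≡ 992^2 = 984064 ≡ 760
1321 = 1024 + 256 + 32 + 8 + 1, so 890^1321 ≡ 760·1086·956·1296·890 ≡ 1069 (mod 1951)
y^r · r^s ≡ 1746·1069 = 1866474 ≡ 1318 (mod 1951)

1318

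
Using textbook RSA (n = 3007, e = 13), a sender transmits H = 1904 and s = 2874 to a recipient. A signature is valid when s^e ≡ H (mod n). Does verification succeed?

passes

s^13 mod 3007 = 1904
s^13 mod 3007 = 1904 matches H.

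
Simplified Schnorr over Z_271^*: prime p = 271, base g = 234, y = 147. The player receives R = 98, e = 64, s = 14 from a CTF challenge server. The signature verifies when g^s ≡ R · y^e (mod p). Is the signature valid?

g^s mod p:
234^14 mod 271 = 195
R · y^e mod p:
147^64 mod 271 = 49
98·49 = 4802 ≡ 195 (mod 271)
195 ≡ 195 (mod 271); signature holds.

valid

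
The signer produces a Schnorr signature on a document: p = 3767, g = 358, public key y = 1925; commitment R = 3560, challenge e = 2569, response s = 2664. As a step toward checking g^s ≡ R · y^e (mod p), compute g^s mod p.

358^2664 mod 3767 = 1115

1115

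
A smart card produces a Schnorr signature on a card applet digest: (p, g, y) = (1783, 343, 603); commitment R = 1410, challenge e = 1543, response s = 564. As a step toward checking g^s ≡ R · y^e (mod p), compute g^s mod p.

899

343^2 = 117649 ≡ 1754
343^4 ≡ 1754^2 = 3076516 ≡ 841
343^8 ≡ 841^2 = 707281 ≡ 1213
343^16 ≡ 1213^2 = 1471369 ≡ 394
343^32 ≡ 394^2 = 155236 ≡ 115
343^64 ≡ 115^2 = 13225 ≡ 744
343^128 ≡ 744^2 = 553536 ≡ 806
343^256 ≡ 806^2 = 649636 ≡ 624
343^512 ≡ 624^2 = 389376 ≡ 682
564 = 512 + 32 + 16 + 4, so 343^564 ≡ 682·115·394·841 ≡ 899 (mod 1783)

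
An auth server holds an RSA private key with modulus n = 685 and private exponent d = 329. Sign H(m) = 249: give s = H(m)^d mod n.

169

(H(m))^2 ≡ 249^2 = 62001 ≡ 351
(H(m))^4 ≡ 351^2 = 123201 ≡ 586
(H(m))^8 ≡ 586^2 = 343396 ≡ 211
(H(m))^16 ≡ 211^2 = 44521 ≡ 681
(H(m))^32 ≡ 681^2 = 463761 ≡ 16
(H(m))^64 ≡ 16^2 = 256
(H(m))^128 ≡ 256^2 = 65536 ≡ 461
(H(m))^256 ≡ 461^2 = 212521 ≡ 171
329 = 256 + 64 + 8 + 1, so (H(m))^329 ≡ 171·256·211·249 ≡ 169 (mod 685)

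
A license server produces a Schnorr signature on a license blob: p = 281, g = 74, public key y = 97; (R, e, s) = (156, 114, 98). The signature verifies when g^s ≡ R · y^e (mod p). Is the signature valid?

invalid

g^s mod p:
74^2 = 5476 ≡ 137
74^4 ≡ 137^2 = 18769 ≡ 223
74^8 ≡ 223^2 = 49729 ≡ 273
74^16 ≡ 273^2 = 74529 ≡ 64
74^32 ≡ 64^2 = 4096 ≡ 162
74^64 ≡ 162^2 = 26244 ≡ 111
98 = 64 + 32 + 2, so 74^98 ≡ 111·162·137 ≡ 7 (mod 281)
R · y^e mod p:
97^2 = 9409 ≡ 136
97^4 ≡ 136^2 = 18496 ≡ 231
97^8 ≡ 231^2 = 53361 ≡ 252
97^16 ≡ 252^2 = 63504 ≡ 279
97^32 ≡ 279^2 = 77841 ≡ 4
97^64 ≡ 4^2 = 16
114 = 64 + 32 + 16 + 2, so 97^114 ≡ 16·4·279·136 ≡ 14 (mod 281)
156·14 = 2184 ≡ 217 (mod 281)
7 ≠ 217; the check fails.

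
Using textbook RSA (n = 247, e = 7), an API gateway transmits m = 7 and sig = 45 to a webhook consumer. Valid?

sig^7 mod 247 = 7
Since 7 equals the digest 7, verification succeeds.

yes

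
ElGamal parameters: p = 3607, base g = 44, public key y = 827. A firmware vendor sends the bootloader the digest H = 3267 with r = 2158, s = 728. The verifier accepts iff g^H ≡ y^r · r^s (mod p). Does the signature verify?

Left side g^H mod p:
Squares mod 3607: 44^1≡44, 44^2≡1936, 44^4≡423, 44^8≡2186, 44^16≡2928, 44^32≡2952, 44^64≡3399, 44^128≡3587, 44^256≡400, 44^512≡1292, 44^1024≡2830, 44^2048≡1360
3267 = 2048 + 1024 + 128 + 64 + 2 + 1, so 44^3267 ≡ 1360·2830·3587·3399·1936·44 ≡ 2667 (mod 3607)
Right side y^r · r^s mod p:
Squares mod 3607: 827^1≡827, 827^2≡2206, 827^4≡593, 827^8≡1770, 827^16≡2024, 827^32≡2631, 827^64≡328, 827^128≡2981, 827^256≡2320, 827^512≡756, 827^1024≡1630, 827^2048≡2148
2158 = 2048 + 64 + 32 + 8 + 4 + 2, so 827^2158 ≡ 2148·328·2631·1770·593·2206 ≡ 1498 (mod 3607)
Squares mod 3607: 2158^1≡2158, 2158^2≡327, 2158^4≡2326, 2158^8≡3383, 2158^16≡3285, 2158^32≡2688, 2158^64≡523, 2158^128≡3004, 2158^256≡2909, 2158^512≡259
728 = 512 + 128 + 64 + 16 + 8, so 2158^728 ≡ 259·3004·523·3285·3383 ≡ 672 (mod 3607)
1498·672 = 1006656 ≡ 303 (mod 3607)
2667 ≠ 303, so verification fails.

does not verify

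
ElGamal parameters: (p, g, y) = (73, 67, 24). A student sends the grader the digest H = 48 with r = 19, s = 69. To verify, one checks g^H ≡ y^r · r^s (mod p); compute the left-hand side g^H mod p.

8

Squares mod 73: 67^1≡67, 67^2≡36, 67^4≡55, 67^8≡32, 67^16≡2, 67^32≡4
48 = 32 + 16, so 67^48 ≡ 4·2 ≡ 8 (mod 73)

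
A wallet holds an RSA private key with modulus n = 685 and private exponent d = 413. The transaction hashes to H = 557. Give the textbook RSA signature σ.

H^2 ≡ 557^2 = 310249 ≡ 629
H^4 ≡ 629^2 = 395641 ≡ 396
H^8 ≡ 396^2 = 156816 ≡ 636
H^16 ≡ 636^2 = 404496 ≡ 346
H^32 ≡ 346^2 = 119716 ≡ 526
H^64 ≡ 526^2 = 276676 ≡ 621
H^128 ≡ 621^2 = 385641 ≡ 671
H^256 ≡ 671^2 = 450241 ≡ 196
413 = 256 + 128 + 16 + 8 + 4 + 1, so H^413 ≡ 196·671·346·636·396·557 ≡ 2 (mod 685)

2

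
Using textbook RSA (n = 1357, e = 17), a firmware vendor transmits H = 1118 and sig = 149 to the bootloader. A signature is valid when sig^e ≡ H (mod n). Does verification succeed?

passes

sig^2 ≡ 149^2 = 22201 ≡ 489
sig^4 ≡ 489^2 = 239121 ≡ 289
sig^8 ≡ 289^2 = 83521 ≡ 744
sig^16 ≡ 744^2 = 553536 ≡ 1237
17 = 16 + 1, so sig^17 ≡ 1237·149 ≡ 1118 (mod 1357)
Since 1118 equals the digest 1118, verification succeeds.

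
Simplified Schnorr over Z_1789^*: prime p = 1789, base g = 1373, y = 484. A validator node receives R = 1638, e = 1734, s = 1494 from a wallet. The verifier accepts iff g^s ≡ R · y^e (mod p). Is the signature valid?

g^s mod p:
1373^1494 mod 1789 = 326
R · y^e mod p:
484^1734 mod 1789 = 1443
1638·1443 = 2363634 ≡ 365 (mod 1789)
326 ≠ 365; the check fails.

invalid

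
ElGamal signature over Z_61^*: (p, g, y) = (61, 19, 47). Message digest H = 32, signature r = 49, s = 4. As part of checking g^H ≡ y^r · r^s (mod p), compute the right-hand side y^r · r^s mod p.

56

47^2 = 2209 ≡ 13
47^4 ≡ 13^2 = 169 ≡ 47
47^8 ≡ 47^2 = 2209 ≡ 13
47^16 ≡ 13^2 = 169 ≡ 47
47^32 ≡ 47^2 = 2209 ≡ 13
49 = 32 + 16 + 1, so 47^49 ≡ 13·47·47 ≡ 47 (mod 61)
49^2 = 2401 ≡ 22
49^4 ≡ 22^2 = 484 ≡ 57
y^r · r^s ≡ 47·57 = 2679 ≡ 56 (mod 61)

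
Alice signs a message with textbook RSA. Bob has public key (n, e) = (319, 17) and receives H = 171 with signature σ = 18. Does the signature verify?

verifies

Squares mod 319: σ^1≡18, σ^2≡5, σ^4≡25, σ^8≡306, σ^16≡169
17 = 16 + 1, so σ^17 ≡ 169·18 ≡ 171 (mod 319)
171 = H, so the signature checks out.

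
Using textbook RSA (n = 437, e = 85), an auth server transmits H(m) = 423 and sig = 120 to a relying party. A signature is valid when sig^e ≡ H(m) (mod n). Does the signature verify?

does not verify

sig^2 ≡ 120^2 = 14400 ≡ 416
sig^4 ≡ 416^2 = 173056 ≡ 4
sig^8 ≡ 4^2 = 16
sig^16 ≡ 16^2 = 256
sig^32 ≡ 256^2 = 65536 ≡ 423
sig^64 ≡ 423^2 = 178929 ≡ 196
85 = 64 + 16 + 4 + 1, so sig^85 ≡ 196·256·4·120 ≡ 99 (mod 437)
The recovered value 99 does not match the digest 423.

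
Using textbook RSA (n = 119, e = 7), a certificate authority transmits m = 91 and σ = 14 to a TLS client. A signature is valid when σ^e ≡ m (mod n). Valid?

Squares mod 119: σ^1≡14, σ^2≡77, σ^4≡98
7 = 4 + 2 + 1, so σ^7 ≡ 98·77·14 ≡ 91 (mod 119)
σ^7 mod 119 = 91 matches m.

yes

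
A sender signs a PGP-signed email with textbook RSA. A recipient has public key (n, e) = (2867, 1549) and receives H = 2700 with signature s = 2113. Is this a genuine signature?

forged

Squares mod 2867: s^1≡2113, s^2≡850, s^4≡16, s^8≡256, s^16≡2462, s^32≡606, s^64≡260, s^128≡1659, s^256≡2828, s^512≡1521, s^1024≡2639
1549 = 1024 + 512 + 8 + 4 + 1, so s^1549 ≡ 2639·1521·256·16·2113 ≡ 167 (mod 2867)
The recovered value 167 does not match the digest 2700.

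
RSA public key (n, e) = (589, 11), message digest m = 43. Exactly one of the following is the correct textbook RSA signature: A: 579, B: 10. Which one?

Candidate A: Squares mod 589: 579^1≡579, 579^2≡100, 579^4≡576, 579^8≡169; 11 = 8 + 2 + 1, so 579^11 ≡ 169·100·579 ≡ 43 (mod 589)
  → matches m = 43
Candidate B: Squares mod 589: 10^1≡10, 10^2≡100, 10^4≡576, 10^8≡169; 11 = 8 + 2 + 1, so 10^11 ≡ 169·100·10 ≡ 546 (mod 589)

A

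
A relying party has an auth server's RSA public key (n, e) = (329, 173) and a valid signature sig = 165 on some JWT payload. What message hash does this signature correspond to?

121

sig^2 ≡ 165^2 = 27225 ≡ 247
sig^4 ≡ 247^2 = 61009 ≡ 144
sig^8 ≡ 144^2 = 20736 ≡ 9
sig^16 ≡ 9^2 = 81
sig^32 ≡ 81^2 = 6561 ≡ 310
sig^64 ≡ 310^2 = 96100 ≡ 32
sig^128 ≡ 32^2 = 1024 ≡ 37
173 = 128 + 32 + 8 + 4 + 1, so sig^173 ≡ 37·310·9·144·165 ≡ 121 (mod 329)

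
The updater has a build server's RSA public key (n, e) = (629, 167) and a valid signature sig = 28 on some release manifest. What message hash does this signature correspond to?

sig^2 ≡ 28^2 = 784 ≡ 155
sig^4 ≡ 155^2 = 24025 ≡ 123
sig^8 ≡ 123^2 = 15129 ≡ 33
sig^16 ≡ 33^2 = 1089 ≡ 460
sig^32 ≡ 460^2 = 211600 ≡ 256
sig^64 ≡ 256^2 = 65536 ≡ 120
sig^128 ≡ 120^2 = 14400 ≡ 562
167 = 128 + 32 + 4 + 2 + 1, so sig^167 ≡ 562·256·123·155·28 ≡ 3 (mod 629)

3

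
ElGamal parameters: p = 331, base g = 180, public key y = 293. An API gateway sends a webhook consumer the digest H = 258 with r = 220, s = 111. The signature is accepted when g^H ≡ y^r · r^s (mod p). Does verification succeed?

fails

Left side g^H mod p:
180^2 = 32400 ≡ 293
180^4 ≡ 293^2 = 85849 ≡ 120
180^8 ≡ 120^2 = 14400 ≡ 167
180^16 ≡ 167^2 = 27889 ≡ 85
180^32 ≡ 85^2 = 7225 ≡ 274
180^64 ≡ 274^2 = 75076 ≡ 270
180^128 ≡ 270^2 = 72900 ≡ 80
180^256 ≡ 80^2 = 6400 ≡ 111
258 = 256 + 2, so 180^258 ≡ 111·293 ≡ 85 (mod 331)
Right side y^r · r^s mod p:
293^2 = 85849 ≡ 120
293^4 ≡ 120^2 = 14400 ≡ 167
293^8 ≡ 167^2 = 27889 ≡ 85
293^16 ≡ 85^2 = 7225 ≡ 274
293^32 ≡ 274^2 = 75076 ≡ 270
293^64 ≡ 270^2 = 72900 ≡ 80
293^128 ≡ 80^2 = 6400 ≡ 111
220 = 128 + 64 + 16 + 8 + 4, so 293^220 ≡ 111·80·274·85·167 ≡ 1 (mod 331)
220^2 = 48400 ≡ 74
220^4 ≡ 74^2 = 5476 ≡ 180
220^8 ≡ 180^2 = 32400 ≡ 293
220^16 ≡ 293^2 = 85849 ≡ 120
220^32 ≡ 120^2 = 14400 ≡ 167
220^64 ≡ 167^2 = 27889 ≡ 85
111 = 64 + 32 + 8 + 4 + 2 + 1, so 220^111 ≡ 85·167·293·180·74·220 ≡ 220 (mod 331)
1·220 = 220 ≡ 220 (mod 331)
85 ≠ 220, so verification fails.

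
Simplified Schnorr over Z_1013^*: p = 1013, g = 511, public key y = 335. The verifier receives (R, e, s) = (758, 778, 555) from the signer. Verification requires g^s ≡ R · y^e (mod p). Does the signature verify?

g^s mod p:
Squares mod 1013: 511^1≡511, 511^2≡780, 511^4≡600, 511^8≡385, 511^16≡327, 511^32≡564, 511^64≡14, 511^128≡196, 511^256≡935, 511^512≡6
555 = 512 + 32 + 8 + 2 + 1, so 511^555 ≡ 6·564·385·780·511 ≡ 734 (mod 1013)
R · y^e mod p:
Squares mod 1013: 335^1≡335, 335^2≡795, 335^4≡926, 335^8≡478, 335^16≡559, 335^32≡477, 335^64≡617, 335^128≡814, 335^256≡94, 335^512≡732
778 = 512 + 256 + 8 + 2, so 335^778 ≡ 732·94·478·795 ≡ 883 (mod 1013)
758·883 = 669314 ≡ 734 (mod 1013)
734 ≡ 734 (mod 1013); signature holds.

verifies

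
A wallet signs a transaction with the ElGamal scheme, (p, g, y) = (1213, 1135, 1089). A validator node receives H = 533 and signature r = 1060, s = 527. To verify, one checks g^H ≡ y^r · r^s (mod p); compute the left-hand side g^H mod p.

Squares mod 1213: 1135^1≡1135, 1135^2≡19, 1135^4≡361, 1135^8≡530, 1135^16≡697, 1135^32≡609, 1135^64≡916, 1135^128≡873, 1135^256≡365, 1135^512≡1008
533 = 512 + 16 + 4 + 1, so 1135^533 ≡ 1008·697·361·1135 ≡ 1011 (mod 1213)

1011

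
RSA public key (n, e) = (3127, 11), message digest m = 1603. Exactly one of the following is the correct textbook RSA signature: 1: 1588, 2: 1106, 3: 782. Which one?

2

Candidate 1: Squares mod 3127: 1588^1≡1588, 1588^2≡1382, 1588^4≡2454, 1588^8≡2641; 11 = 8 + 2 + 1, so 1588^11 ≡ 2641·1382·1588 ≡ 1927 (mod 3127)
Candidate 2: Squares mod 3127: 1106^1≡1106, 1106^2≡579, 1106^4≡652, 1106^8≡2959; 11 = 8 + 2 + 1, so 1106^11 ≡ 2959·579·1106 ≡ 1603 (mod 3127)
  → matches m = 1603
Candidate 3: Squares mod 3127: 782^1≡782, 782^2≡1759, 782^4≡1478, 782^8≡1838; 11 = 8 + 2 + 1, so 782^11 ≡ 1838·1759·782 ≡ 3058 (mod 3127)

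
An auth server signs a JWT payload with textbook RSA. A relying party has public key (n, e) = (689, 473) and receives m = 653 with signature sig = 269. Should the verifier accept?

accept

sig^2 ≡ 269^2 = 72361 ≡ 16
sig^4 ≡ 16^2 = 256
sig^8 ≡ 256^2 = 65536 ≡ 81
sig^16 ≡ 81^2 = 6561 ≡ 360
sig^32 ≡ 360^2 = 129600 ≡ 68
sig^64 ≡ 68^2 = 4624 ≡ 490
sig^128 ≡ 490^2 = 240100 ≡ 328
sig^256 ≡ 328^2 = 107584 ≡ 100
473 = 256 + 128 + 64 + 16 + 8 + 1, so sig^473 ≡ 100·328·490·360·81·269 ≡ 653 (mod 689)
653 = m, so the signature checks out.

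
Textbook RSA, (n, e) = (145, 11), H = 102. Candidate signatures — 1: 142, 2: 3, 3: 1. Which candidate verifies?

Candidate 1: Squares mod 145: 142^1≡142, 142^2≡9, 142^4≡81, 142^8≡36; 11 = 8 + 2 + 1, so 142^11 ≡ 36·9·142 ≡ 43 (mod 145)
Candidate 2: Squares mod 145: 3^1≡3, 3^2≡9, 3^4≡81, 3^8≡36; 11 = 8 + 2 + 1, so 3^11 ≡ 36·9·3 ≡ 102 (mod 145)
  → matches H = 102
Candidate 3: Squares mod 145: 1^1≡1, 1^2≡1, 1^4≡1, 1^8≡1; 11 = 8 + 2 + 1, so 1^11 ≡ 1·1·1 ≡ 1 (mod 145)

2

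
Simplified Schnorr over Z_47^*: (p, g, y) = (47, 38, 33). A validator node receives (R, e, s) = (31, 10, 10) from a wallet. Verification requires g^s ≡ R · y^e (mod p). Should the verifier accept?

g^s mod p:
38^2 = 1444 ≡ 34
38^4 ≡ 34^2 = 1156 ≡ 28
38^8 ≡ 28^2 = 784 ≡ 32
10 = 8 + 2, so 38^10 ≡ 32·34 ≡ 7 (mod 47)
R · y^e mod p:
33^2 = 1089 ≡ 8
33^4 ≡ 8^2 = 64 ≡ 17
33^8 ≡ 17^2 = 289 ≡ 7
10 = 8 + 2, so 33^10 ≡ 7·8 ≡ 9 (mod 47)
31·9 = 279 ≡ 44 (mod 47)
7 ≠ 44; the check fails.

reject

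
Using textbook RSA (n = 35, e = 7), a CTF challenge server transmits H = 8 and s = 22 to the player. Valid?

s^2 ≡ 22^2 = 484 ≡ 29
s^4 ≡ 29^2 = 841 ≡ 1
7 = 4 + 2 + 1, so s^7 ≡ 1·29·22 ≡ 8 (mod 35)
8 = H, so the signature checks out.

yes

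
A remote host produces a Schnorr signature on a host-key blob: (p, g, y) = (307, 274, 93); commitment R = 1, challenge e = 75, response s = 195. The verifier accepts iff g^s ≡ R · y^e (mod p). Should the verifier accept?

g^s mod p:
274^2 = 75076 ≡ 168
274^4 ≡ 168^2 = 28224 ≡ 287
274^8 ≡ 287^2 = 82369 ≡ 93
274^16 ≡ 93^2 = 8649 ≡ 53
274^32 ≡ 53^2 = 2809 ≡ 46
274^64 ≡ 46^2 = 2116 ≡ 274
274^128 ≡ 274^2 = 75076 ≡ 168
195 = 128 + 64 + 2 + 1, so 274^195 ≡ 168·274·168·274 ≡ 17 (mod 307)
R · y^e mod p:
93^2 = 8649 ≡ 53
93^4 ≡ 53^2 = 2809 ≡ 46
93^8 ≡ 46^2 = 2116 ≡ 274
93^16 ≡ 274^2 = 75076 ≡ 168
93^32 ≡ 168^2 = 28224 ≡ 287
93^64 ≡ 287^2 = 82369 ≡ 93
75 = 64 + 8 + 2 + 1, so 93^75 ≡ 93·274·53·93 ≡ 17 (mod 307)
1·17 = 17 ≡ 17 (mod 307)
17 ≡ 17 (mod 307); signature holds.

accept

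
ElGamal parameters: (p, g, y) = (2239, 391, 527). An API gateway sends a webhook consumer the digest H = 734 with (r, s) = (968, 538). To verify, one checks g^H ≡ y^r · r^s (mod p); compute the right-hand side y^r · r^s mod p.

527^2 = 277729 ≡ 93
527^4 ≡ 93^2 = 8649 ≡ 1932
527^8 ≡ 1932^2 = 3732624 ≡ 211
527^16 ≡ 211^2 = 44521 ≡ 1980
527^32 ≡ 1980^2 = 3920400 ≡ 2150
527^64 ≡ 2150^2 = 4622500 ≡ 1204
527^128 ≡ 1204^2 = 1449616 ≡ 983
527^256 ≡ 983^2 = 966289 ≡ 1280
527^512 ≡ 1280^2 = 1638400 ≡ 1691
968 = 512 + 256 + 128 + 64 + 8, so 527^968 ≡ 1691·1280·983·1204·211 ≡ 45 (mod 2239)
968^2 = 937024 ≡ 1122
968^4 ≡ 1122^2 = 1258884 ≡ 566
968^8 ≡ 566^2 = 320356 ≡ 179
968^16 ≡ 179^2 = 32041 ≡ 695
968^32 ≡ 695^2 = 483025 ≡ 1640
968^64 ≡ 1640^2 = 2689600 ≡ 561
968^128 ≡ 561^2 = 314721 ≡ 1261
968^256 ≡ 1261^2 = 1590121 ≡ 431
968^512 ≡ 431^2 = 185761 ≡ 2163
538 = 512 + 16 + 8 + 2, so 968^538 ≡ 2163·695·179·1122 ≡ 173 (mod 2239)
y^r · r^s ≡ 45·173 = 7785 ≡ 1068 (mod 2239)

1068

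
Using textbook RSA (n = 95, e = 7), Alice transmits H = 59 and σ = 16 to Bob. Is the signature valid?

σ^7 mod 95 = 36
The recovered value 36 does not match the digest 59.

invalid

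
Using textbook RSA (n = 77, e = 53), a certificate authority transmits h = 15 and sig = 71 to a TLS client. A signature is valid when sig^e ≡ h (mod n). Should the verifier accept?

sig^2 ≡ 71^2 = 5041 ≡ 36
sig^4 ≡ 36^2 = 1296 ≡ 64
sig^8 ≡ 64^2 = 4096 ≡ 15
sig^16 ≡ 15^2 = 225 ≡ 71
sig^32 ≡ 71^2 = 5041 ≡ 36
53 = 32 + 16 + 4 + 1, so sig^53 ≡ 36·71·64·71 ≡ 15 (mod 77)
15 = h, so the signature checks out.

accept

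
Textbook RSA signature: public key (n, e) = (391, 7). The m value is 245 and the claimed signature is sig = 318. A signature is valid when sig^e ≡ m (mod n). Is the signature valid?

sig^2 ≡ 318^2 = 101124 ≡ 246
sig^4 ≡ 246^2 = 60516 ≡ 302
7 = 4 + 2 + 1, so sig^7 ≡ 302·246·318 ≡ 245 (mod 391)
sig^7 mod 391 = 245 matches m.

valid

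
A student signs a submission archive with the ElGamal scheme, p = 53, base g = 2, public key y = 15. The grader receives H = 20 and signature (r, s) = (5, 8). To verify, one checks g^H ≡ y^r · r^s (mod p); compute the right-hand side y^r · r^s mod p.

15^2 = 225 ≡ 13
15^4 ≡ 13^2 = 169 ≡ 10
5 = 4 + 1, so 15^5 ≡ 10·15 ≡ 44 (mod 53)
5^2 = 25
5^4 ≡ 25^2 = 625 ≡ 42
5^8 ≡ 42^2 = 1764 ≡ 15
y^r · r^s ≡ 44·15 = 660 ≡ 24 (mod 53)

24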